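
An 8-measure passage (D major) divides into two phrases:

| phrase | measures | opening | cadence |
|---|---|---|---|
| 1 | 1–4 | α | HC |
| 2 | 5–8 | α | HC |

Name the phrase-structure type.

Both phrases have the same opening (α) and the same cadence (half cadence): the second is a restatement, not a consequent, so this is a repeated phrase rather than a period.

repeated phrase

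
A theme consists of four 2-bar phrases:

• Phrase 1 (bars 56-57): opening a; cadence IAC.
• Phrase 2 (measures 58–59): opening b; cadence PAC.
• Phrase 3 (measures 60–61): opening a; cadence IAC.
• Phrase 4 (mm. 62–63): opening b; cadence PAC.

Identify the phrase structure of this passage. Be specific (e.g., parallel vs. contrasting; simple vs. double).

repeated period

The cadence pattern IAC–PAC–IAC–PAC is weak–strong twice, and phrases 3–4 restate phrases 1–2: a period heard twice, not a double period (which would end weakly at phrase 2).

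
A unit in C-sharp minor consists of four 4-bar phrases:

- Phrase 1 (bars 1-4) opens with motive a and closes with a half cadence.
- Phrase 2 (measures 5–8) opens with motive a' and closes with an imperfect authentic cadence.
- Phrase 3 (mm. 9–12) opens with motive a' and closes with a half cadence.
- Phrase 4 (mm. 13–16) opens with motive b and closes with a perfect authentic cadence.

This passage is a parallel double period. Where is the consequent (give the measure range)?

measures 9–16

In a double period the four phrases pair into a large antecedent (phrases 1–2, ending imperfect authentic cadence) and a large consequent (phrases 3–4, ending perfect authentic cadence). The consequent spans mm. 9-16.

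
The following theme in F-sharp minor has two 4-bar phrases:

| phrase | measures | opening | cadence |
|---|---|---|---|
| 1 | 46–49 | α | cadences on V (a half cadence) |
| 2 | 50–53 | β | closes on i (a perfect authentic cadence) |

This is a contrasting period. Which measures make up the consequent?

measures 50–53

The phrase ending with the weaker cadence (half cadence) is the antecedent; the one ending more conclusively (perfect authentic cadence) is the consequent. The consequent is measures 50–53.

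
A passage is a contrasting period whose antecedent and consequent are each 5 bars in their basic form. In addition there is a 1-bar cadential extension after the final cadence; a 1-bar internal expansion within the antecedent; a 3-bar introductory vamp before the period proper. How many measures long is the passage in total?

Basic contrasting period: 5 + 5 = 10 bars.
10 (basic form) + 1 (cadential extension) + 1 (internal expansion) + 3 (introduction) = 15.

15 measures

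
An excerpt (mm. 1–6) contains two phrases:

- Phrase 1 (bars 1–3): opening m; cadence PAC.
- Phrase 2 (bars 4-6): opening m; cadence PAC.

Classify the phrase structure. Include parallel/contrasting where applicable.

Both phrases have the same opening (m) and the same cadence (perfect authentic cadence): the second is a restatement, not a consequent, so this is a repeated phrase rather than a period.

repeated phrase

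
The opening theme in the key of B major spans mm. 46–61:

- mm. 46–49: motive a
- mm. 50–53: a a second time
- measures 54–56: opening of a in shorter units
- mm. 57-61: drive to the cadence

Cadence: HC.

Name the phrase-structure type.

sentence

Basic idea (mm. 46–49) + its repetition (measures 50–53) form the presentation; fragmentation and cadence (measures 54-61) form the continuation — the 16-bar whole is a sentence.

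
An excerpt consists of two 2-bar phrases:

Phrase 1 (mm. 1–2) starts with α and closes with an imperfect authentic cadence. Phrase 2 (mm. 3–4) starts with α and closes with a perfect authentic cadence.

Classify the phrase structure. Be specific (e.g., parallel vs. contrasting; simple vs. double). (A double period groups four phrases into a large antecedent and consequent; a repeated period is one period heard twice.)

parallel period

Phrase 1 ends with an imperfect authentic cadence (weaker) and phrase 2 with a perfect authentic cadence (stronger): antecedent + consequent = a period.
The two phrases open with the same material (α / α), so the period is parallel.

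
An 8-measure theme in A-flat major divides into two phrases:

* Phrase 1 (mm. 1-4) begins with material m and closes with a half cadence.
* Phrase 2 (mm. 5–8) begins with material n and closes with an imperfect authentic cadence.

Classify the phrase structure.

contrasting period

Phrase 1 ends with a half cadence (weaker) and phrase 2 with an imperfect authentic cadence (stronger): antecedent + consequent = a period.
The two phrases open with different material (m / n), so the period is contrasting.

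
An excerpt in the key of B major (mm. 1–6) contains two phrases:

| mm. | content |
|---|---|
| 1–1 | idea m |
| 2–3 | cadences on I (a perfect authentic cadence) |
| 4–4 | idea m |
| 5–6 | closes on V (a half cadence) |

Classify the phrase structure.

The second phrase closes with a half cadence, which is not stronger than the first phrase's perfect authentic cadence; without a weak→strong cadential pair there is no antecedent–consequent relationship, so this is a phrase group rather than a period.

phrase group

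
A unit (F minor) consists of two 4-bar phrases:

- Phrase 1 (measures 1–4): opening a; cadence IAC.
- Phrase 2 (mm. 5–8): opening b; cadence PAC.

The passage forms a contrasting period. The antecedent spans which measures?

measures 1–4

The antecedent is the phrase ending with the weaker cadence (imperfect authentic cadence, phrase 1) and the consequent the one ending more conclusively (perfect authentic cadence, phrase 2); the antecedent is measures 1–4.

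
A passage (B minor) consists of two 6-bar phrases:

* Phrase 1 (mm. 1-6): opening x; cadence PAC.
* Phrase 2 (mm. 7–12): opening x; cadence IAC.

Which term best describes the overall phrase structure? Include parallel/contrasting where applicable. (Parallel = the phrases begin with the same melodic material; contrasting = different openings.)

The second phrase closes with an imperfect authentic cadence, which is not stronger than the first phrase's perfect authentic cadence; without a weak→strong cadential pair there is no antecedent–consequent relationship, so this is a phrase group rather than a period.

phrase group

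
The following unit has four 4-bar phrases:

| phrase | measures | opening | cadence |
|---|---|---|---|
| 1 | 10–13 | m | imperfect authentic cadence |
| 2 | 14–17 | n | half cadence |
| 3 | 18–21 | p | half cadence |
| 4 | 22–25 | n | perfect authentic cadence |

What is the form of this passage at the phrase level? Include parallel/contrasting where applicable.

contrasting double period

Four phrases in two halves: the first half (mm. 10-17) ends with a half cadence, the second (mm. 18–25) with a perfect authentic cadence — a large antecedent–consequent pair, i.e. a double period.
Phrase 3 begins with different material from phrase 1, making it contrasting.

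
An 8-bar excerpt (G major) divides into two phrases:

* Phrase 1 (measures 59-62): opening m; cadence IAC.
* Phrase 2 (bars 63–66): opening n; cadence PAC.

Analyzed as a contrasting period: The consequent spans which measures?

The antecedent is the phrase ending with the weaker cadence (imperfect authentic cadence, phrase 1) and the consequent the one ending more conclusively (perfect authentic cadence, phrase 2); the consequent is bars 63–66.

measures 63–66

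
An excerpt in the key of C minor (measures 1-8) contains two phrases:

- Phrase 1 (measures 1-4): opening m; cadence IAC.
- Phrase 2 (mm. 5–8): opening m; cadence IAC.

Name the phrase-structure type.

repeated phrase

Both phrases have the same opening (m) and the same cadence (imperfect authentic cadence): the second is a restatement, not a consequent, so this is a repeated phrase rather than a period.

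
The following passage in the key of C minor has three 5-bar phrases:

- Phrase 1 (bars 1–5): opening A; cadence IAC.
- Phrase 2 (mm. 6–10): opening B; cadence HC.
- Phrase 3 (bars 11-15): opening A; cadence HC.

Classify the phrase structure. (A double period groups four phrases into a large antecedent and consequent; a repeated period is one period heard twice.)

The final phrase closes with a half cadence, which is not stronger than the preceding half cadence; the 3 phrases lack an overall antecedent–consequent design and so form a phrase group.

phrase group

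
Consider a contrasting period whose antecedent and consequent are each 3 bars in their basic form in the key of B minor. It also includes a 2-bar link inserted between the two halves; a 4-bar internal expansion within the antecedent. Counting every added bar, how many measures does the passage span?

12 measures

Basic contrasting period: 3 + 3 = 6 bars.
6 (basic form) + 2 (link) + 4 (internal expansion) = 12.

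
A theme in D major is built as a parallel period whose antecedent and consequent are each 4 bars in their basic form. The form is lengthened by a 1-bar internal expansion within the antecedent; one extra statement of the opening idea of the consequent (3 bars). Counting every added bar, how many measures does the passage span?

12 measures

Basic parallel period: 4 + 4 = 8 bars.
8 (basic form) + 1 (internal expansion) + 3 (extra statement) = 12.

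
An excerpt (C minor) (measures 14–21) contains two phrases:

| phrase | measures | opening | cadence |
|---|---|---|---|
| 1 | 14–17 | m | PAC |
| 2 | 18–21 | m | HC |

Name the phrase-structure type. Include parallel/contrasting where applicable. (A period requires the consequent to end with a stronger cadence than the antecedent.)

The second phrase closes with a half cadence, which is not stronger than the first phrase's perfect authentic cadence; without a weak→strong cadential pair there is no antecedent–consequent relationship, so this is a phrase group rather than a period.

phrase group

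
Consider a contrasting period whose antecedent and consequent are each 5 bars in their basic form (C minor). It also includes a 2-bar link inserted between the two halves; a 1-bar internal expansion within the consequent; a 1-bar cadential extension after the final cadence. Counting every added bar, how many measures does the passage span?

14 measures

Basic contrasting period: 5 + 5 = 10 bars.
10 (basic form) + 2 (link) + 1 (internal expansion) + 1 (cadential extension) = 14.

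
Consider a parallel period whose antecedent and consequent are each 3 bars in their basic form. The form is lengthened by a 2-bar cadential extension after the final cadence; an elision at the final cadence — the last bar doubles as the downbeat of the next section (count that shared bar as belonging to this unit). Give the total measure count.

Basic parallel period: 3 + 3 = 6 bars.
6 (basic form) + 2 (cadential extension) = 8.
The elision shares a bar with the next section but does not change this unit's count.

8 measures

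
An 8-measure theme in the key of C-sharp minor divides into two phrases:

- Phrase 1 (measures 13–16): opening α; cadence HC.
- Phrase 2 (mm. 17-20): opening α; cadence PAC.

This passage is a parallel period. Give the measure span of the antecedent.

measures 13–16

The antecedent is the phrase ending with the weaker cadence (half cadence, phrase 1) and the consequent the one ending more conclusively (perfect authentic cadence, phrase 2); the antecedent is mm. 13–16.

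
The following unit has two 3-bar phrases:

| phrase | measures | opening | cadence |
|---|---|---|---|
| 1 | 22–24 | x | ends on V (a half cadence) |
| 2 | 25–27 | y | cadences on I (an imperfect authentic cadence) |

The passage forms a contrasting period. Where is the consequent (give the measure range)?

The antecedent is the phrase ending with the weaker cadence (half cadence, phrase 1) and the consequent the one ending more conclusively (imperfect authentic cadence, phrase 2); the consequent is bars 25–27.

measures 25–27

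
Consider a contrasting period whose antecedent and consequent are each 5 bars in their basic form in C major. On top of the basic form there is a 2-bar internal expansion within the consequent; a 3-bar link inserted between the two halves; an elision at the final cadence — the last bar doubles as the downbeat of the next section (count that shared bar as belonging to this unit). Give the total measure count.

15 measures

Basic contrasting period: 5 + 5 = 10 bars.
10 (basic form) + 2 (internal expansion) + 3 (link) = 15.
The elision shares a bar with the next section but does not change this unit's count.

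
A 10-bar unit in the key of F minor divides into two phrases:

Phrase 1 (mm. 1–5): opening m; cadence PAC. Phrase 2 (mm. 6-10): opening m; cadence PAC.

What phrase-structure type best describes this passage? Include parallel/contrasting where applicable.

Both phrases have the same opening (m) and the same cadence (perfect authentic cadence): the second is a restatement, not a consequent, so this is a repeated phrase rather than a period.

repeated phrase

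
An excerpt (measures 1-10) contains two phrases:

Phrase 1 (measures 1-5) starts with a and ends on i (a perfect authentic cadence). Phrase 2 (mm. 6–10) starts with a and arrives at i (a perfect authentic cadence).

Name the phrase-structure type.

Both phrases have the same opening (a) and the same cadence (perfect authentic cadence): the second is a restatement, not a consequent, so this is a repeated phrase rather than a period.

repeated phrase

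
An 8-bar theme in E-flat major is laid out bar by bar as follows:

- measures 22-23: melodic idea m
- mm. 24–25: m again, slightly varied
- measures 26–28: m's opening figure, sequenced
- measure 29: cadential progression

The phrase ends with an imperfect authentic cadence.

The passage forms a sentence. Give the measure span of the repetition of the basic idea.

measures 24–25

The presentation of a sentence is the basic idea (mm. 22–23) plus its repetition (mm. 24-25); the repetition of the basic idea is therefore bars 24–25.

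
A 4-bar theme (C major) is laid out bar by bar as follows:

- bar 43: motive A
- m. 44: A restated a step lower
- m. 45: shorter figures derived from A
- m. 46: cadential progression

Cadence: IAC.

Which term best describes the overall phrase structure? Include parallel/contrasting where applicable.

sentence

Basic idea (measure 43) + its repetition (m. 44) form the presentation; fragmentation and cadence (mm. 45-46) form the continuation — the 4-bar whole is a sentence.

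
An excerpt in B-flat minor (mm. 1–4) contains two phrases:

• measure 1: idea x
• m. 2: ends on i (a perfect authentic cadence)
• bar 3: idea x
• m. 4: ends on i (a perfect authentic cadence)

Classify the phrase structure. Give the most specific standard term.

Both phrases have the same opening (x) and the same cadence (perfect authentic cadence): the second is a restatement, not a consequent, so this is a repeated phrase rather than a period.

repeated phrase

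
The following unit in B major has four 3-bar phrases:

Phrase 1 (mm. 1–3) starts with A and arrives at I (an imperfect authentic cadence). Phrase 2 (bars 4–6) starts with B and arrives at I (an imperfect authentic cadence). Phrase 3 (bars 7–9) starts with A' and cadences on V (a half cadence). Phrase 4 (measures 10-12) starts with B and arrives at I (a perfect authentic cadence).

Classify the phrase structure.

Four phrases in two halves: the first half (mm. 1-6) ends with an imperfect authentic cadence, the second (bars 7–12) with a perfect authentic cadence — a large antecedent–consequent pair, i.e. a double period.
Phrase 3 begins with the same material as phrase 1, making it parallel.

parallel double period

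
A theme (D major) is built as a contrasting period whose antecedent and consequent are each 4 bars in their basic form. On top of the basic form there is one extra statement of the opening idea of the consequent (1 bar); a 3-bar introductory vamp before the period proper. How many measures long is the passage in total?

Basic contrasting period: 4 + 4 = 8 bars.
8 (basic form) + 1 (extra statement) + 3 (introduction) = 12.

12 measures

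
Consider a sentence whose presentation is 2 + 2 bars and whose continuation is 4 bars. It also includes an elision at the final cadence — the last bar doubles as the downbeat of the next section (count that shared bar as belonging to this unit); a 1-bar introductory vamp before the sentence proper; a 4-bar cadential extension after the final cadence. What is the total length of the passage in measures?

Basic sentence: 2 + 2 + 4 = 8 bars.
8 (basic form) + 1 (introduction) + 4 (cadential extension) = 13.
The elision shares a bar with the next section but does not change this unit's count.

13 measures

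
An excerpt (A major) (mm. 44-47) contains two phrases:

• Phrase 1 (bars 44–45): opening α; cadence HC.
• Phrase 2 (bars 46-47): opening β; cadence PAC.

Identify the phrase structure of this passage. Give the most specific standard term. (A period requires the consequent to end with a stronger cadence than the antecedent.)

contrasting period

Phrase 1 ends with a half cadence (weaker) and phrase 2 with a perfect authentic cadence (stronger): antecedent + consequent = a period.
The two phrases open with different material (α / β), so the period is contrasting.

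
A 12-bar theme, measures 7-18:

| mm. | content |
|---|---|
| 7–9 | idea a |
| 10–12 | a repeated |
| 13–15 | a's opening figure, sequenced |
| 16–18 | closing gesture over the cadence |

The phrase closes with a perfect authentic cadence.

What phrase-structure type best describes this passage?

sentence

Basic idea (bars 7-9) + its repetition (mm. 10-12) form the presentation; fragmentation and cadence (measures 13–18) form the continuation — the 12-bar whole is a sentence.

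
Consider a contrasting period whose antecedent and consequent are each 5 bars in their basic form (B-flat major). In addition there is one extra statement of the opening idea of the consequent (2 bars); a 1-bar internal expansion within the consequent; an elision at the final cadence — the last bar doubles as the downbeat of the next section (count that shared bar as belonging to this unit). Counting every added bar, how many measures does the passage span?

13 measures

Basic contrasting period: 5 + 5 = 10 bars.
10 (basic form) + 2 (extra statement) + 1 (internal expansion) = 13.
The elision shares a bar with the next section but does not change this unit's count.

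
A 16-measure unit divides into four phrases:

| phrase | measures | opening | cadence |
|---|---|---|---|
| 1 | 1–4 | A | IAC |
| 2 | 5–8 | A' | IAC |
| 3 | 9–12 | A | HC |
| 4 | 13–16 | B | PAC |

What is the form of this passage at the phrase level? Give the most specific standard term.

parallel double period

Four phrases in two halves: the first half (measures 1-8) ends with an imperfect authentic cadence, the second (measures 9–16) with a perfect authentic cadence — a large antecedent–consequent pair, i.e. a double period.
Phrase 3 begins with the same material as phrase 1, making it parallel.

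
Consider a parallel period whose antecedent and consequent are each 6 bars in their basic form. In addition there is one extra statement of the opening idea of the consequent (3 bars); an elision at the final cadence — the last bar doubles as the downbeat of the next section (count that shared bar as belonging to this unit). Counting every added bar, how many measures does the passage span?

15 measures

Basic parallel period: 6 + 6 = 12 bars.
12 (basic form) + 3 (extra statement) = 15.
The elision shares a bar with the next section but does not change this unit's count.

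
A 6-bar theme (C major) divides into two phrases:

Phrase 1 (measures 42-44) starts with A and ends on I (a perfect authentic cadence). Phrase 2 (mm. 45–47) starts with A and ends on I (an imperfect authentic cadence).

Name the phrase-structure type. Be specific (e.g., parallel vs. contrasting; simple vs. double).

The second phrase closes with an imperfect authentic cadence, which is not stronger than the first phrase's perfect authentic cadence; without a weak→strong cadential pair there is no antecedent–consequent relationship, so this is a phrase group rather than a period.

phrase group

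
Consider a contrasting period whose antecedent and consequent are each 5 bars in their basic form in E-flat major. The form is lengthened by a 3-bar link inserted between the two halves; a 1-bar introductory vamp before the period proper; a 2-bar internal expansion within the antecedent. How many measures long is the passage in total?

Basic contrasting period: 5 + 5 = 10 bars.
10 (basic form) + 3 (link) + 1 (introduction) + 2 (internal expansion) = 16.

16 measures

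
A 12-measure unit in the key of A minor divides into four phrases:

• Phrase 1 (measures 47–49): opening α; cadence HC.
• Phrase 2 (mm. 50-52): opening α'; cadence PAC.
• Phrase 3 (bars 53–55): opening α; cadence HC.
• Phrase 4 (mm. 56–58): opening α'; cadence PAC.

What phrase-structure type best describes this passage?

The cadence pattern HC–PAC–HC–PAC is weak–strong twice, and phrases 3–4 restate phrases 1–2: a period heard twice, not a double period (which would end weakly at phrase 2).

repeated period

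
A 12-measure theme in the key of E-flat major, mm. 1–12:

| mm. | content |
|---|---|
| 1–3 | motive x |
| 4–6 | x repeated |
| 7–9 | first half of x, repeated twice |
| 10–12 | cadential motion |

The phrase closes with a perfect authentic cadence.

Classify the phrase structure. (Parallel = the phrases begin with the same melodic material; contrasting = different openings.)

sentence

Basic idea (mm. 1–3) + its repetition (measures 4–6) form the presentation; fragmentation and cadence (mm. 7–12) form the continuation — the 12-bar whole is a sentence.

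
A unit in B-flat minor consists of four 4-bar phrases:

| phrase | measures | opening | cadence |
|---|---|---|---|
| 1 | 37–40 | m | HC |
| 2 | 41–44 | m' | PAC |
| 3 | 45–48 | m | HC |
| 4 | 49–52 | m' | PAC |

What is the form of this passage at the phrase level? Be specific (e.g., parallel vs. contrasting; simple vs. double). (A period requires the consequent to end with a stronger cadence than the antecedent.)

The cadence pattern HC–PAC–HC–PAC is weak–strong twice, and phrases 3–4 restate phrases 1–2: a period heard twice, not a double period (which would end weakly at phrase 2).

repeated period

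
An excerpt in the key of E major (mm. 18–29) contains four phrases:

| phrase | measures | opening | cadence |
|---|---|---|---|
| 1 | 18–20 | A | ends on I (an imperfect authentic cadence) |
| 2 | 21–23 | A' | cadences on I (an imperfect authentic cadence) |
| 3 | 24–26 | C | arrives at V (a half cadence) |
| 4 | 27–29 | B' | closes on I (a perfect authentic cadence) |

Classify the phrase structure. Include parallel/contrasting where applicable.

contrasting double period

Four phrases in two halves: the first half (measures 18-23) ends with an imperfect authentic cadence, the second (measures 24–29) with a perfect authentic cadence — a large antecedent–consequent pair, i.e. a double period.
Phrase 3 begins with different material from phrase 1, making it contrasting.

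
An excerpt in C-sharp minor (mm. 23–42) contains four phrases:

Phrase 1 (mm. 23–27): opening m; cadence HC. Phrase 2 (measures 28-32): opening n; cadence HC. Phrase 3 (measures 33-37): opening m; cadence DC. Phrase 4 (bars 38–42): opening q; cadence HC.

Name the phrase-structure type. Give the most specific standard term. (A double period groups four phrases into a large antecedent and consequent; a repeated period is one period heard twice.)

Phrase 4 ends with a half cadence, no stronger than phrase 2's half cadence, so the four phrases do not form a double period; nor do phrases 3–4 duplicate 1–2, so it is not a repeated period. With no phrase reaching a conclusive cadence, the passage is a phrase group.

phrase group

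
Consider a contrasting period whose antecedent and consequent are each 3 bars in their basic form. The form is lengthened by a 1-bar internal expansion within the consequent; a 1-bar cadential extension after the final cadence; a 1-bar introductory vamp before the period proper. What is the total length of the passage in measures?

9 measures

Basic contrasting period: 3 + 3 = 6 bars.
6 (basic form) + 1 (internal expansion) + 1 (cadential extension) + 1 (introduction) = 9.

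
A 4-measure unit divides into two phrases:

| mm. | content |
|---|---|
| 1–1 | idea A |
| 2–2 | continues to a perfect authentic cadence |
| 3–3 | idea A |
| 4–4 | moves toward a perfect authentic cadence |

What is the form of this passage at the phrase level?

Both phrases have the same opening (A) and the same cadence (perfect authentic cadence): the second is a restatement, not a consequent, so this is a repeated phrase rather than a period.

repeated phrase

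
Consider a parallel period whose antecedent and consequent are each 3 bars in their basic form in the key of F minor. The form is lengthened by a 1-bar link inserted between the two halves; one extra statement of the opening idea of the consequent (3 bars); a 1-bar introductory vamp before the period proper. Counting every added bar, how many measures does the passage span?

Basic parallel period: 3 + 3 = 6 bars.
6 (basic form) + 1 (link) + 3 (extra statement) + 1 (introduction) = 11.

11 measures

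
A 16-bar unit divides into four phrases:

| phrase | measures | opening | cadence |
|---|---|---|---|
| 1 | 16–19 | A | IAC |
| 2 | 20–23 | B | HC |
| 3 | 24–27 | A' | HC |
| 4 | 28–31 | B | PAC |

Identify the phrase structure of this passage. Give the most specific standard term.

parallel double period

Four phrases in two halves: the first half (mm. 16-23) ends with a half cadence, the second (measures 24–31) with a perfect authentic cadence — a large antecedent–consequent pair, i.e. a double period.
Phrase 3 begins with the same material as phrase 1, making it parallel.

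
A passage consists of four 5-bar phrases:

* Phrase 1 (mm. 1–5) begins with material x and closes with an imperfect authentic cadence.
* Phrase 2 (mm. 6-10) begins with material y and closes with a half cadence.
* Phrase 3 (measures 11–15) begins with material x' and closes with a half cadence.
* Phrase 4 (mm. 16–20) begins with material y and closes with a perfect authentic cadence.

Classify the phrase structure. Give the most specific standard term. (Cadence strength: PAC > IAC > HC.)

parallel double period

Four phrases in two halves: the first half (measures 1–10) ends with a half cadence, the second (bars 11–20) with a perfect authentic cadence — a large antecedent–consequent pair, i.e. a double period.
Phrase 3 begins with the same material as phrase 1, making it parallel.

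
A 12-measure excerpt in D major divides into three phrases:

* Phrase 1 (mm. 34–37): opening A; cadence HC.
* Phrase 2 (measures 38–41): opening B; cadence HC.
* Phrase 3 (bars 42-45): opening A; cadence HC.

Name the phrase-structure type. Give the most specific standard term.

phrase group

The final phrase closes with a half cadence, which is not stronger than the preceding half cadence; the 3 phrases lack an overall antecedent–consequent design and so form a phrase group.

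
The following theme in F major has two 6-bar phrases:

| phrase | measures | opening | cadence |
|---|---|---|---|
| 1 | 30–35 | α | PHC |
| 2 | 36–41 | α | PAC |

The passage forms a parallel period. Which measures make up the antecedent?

measures 30–35

The antecedent is the phrase ending with the weaker cadence (Phrygian half cadence, phrase 1) and the consequent the one ending more conclusively (perfect authentic cadence, phrase 2); the antecedent is bars 30-35.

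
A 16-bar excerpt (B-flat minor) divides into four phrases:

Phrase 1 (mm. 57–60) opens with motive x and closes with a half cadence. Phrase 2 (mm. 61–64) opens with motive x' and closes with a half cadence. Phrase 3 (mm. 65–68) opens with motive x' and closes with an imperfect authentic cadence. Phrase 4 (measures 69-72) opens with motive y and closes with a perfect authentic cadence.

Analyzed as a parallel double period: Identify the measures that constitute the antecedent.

measures 57–64

In a double period the four phrases pair into a large antecedent (phrases 1–2, ending half cadence) and a large consequent (phrases 3–4, ending perfect authentic cadence). The antecedent spans bars 57–64.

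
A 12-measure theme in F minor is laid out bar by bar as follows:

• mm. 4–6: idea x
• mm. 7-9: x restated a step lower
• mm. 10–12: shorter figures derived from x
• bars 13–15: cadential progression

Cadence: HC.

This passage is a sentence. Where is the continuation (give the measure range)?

After the presentation (bars 4–9), the continuation covers the fragmentation through the cadence: measures 10–15.

measures 10–15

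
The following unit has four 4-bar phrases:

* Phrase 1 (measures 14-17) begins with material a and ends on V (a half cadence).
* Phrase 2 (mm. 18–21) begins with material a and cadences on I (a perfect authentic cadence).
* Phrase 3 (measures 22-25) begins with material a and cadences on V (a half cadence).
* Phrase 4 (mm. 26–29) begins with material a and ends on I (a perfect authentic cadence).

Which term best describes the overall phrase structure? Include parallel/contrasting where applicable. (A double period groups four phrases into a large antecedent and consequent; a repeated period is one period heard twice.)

repeated period

The cadence pattern HC–PAC–HC–PAC is weak–strong twice, and phrases 3–4 restate phrases 1–2: a period heard twice, not a double period (which would end weakly at phrase 2).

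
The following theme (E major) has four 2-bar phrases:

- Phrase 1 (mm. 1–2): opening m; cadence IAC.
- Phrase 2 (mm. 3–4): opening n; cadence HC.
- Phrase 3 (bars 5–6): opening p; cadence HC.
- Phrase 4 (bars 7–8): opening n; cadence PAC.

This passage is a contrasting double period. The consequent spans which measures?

measures 5–8

In a double period the four phrases pair into a large antecedent (phrases 1–2, ending half cadence) and a large consequent (phrases 3–4, ending perfect authentic cadence). The consequent spans mm. 5-8.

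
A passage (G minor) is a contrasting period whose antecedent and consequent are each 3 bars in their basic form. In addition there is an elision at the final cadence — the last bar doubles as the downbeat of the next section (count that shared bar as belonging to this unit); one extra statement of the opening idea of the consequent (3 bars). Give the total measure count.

Basic contrasting period: 3 + 3 = 6 bars.
6 (basic form) + 3 (extra statement) = 9.
The elision shares a bar with the next section but does not change this unit's count.

9 measures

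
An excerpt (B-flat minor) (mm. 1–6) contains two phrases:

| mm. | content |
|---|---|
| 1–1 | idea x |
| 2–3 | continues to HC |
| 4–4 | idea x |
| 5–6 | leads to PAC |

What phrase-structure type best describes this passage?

parallel period

Phrase 1 ends with a half cadence (weaker) and phrase 2 with a perfect authentic cadence (stronger): antecedent + consequent = a period.
The two phrases open with the same material (x / x), so the period is parallel.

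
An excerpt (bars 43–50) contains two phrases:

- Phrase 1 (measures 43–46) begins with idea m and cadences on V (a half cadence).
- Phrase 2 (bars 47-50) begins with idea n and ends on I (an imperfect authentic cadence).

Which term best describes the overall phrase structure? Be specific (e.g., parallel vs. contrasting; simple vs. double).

contrasting period

Phrase 1 ends with a half cadence (weaker) and phrase 2 with an imperfect authentic cadence (stronger): antecedent + consequent = a period.
The two phrases open with different material (m / n), so the period is contrasting.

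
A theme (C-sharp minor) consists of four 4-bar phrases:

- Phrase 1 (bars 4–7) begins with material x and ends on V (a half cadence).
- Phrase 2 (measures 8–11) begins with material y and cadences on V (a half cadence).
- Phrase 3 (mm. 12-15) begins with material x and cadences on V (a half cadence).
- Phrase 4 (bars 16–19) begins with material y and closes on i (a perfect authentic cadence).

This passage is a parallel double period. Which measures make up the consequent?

In a double period the four phrases pair into a large antecedent (phrases 1–2, ending half cadence) and a large consequent (phrases 3–4, ending perfect authentic cadence). The consequent spans mm. 12-19.

measures 12–19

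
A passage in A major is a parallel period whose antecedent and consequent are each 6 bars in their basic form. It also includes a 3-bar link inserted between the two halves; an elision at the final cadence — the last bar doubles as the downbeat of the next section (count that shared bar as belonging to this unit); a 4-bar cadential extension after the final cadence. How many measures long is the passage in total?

Basic parallel period: 6 + 6 = 12 bars.
12 (basic form) + 3 (link) + 4 (cadential extension) = 19.
The elision shares a bar with the next section but does not change this unit's count.

19 measures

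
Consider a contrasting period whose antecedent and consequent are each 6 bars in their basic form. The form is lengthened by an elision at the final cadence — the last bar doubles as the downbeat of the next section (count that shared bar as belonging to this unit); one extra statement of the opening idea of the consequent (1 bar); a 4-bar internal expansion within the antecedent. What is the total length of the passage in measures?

17 measures

Basic contrasting period: 6 + 6 = 12 bars.
12 (basic form) + 1 (extra statement) + 4 (internal expansion) = 17.
The elision shares a bar with the next section but does not change this unit's count.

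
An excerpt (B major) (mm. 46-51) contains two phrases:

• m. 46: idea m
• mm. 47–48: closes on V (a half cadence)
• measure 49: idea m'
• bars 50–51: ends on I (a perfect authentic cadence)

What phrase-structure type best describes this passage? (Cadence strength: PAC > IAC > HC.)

Phrase 1 ends with a half cadence (weaker) and phrase 2 with a perfect authentic cadence (stronger): antecedent + consequent = a period.
The two phrases open with the same material (m / m'), so the period is parallel.

parallel period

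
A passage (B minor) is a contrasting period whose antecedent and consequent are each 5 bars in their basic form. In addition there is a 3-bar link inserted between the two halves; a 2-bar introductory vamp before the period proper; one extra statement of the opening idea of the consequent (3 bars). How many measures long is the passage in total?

18 measures

Basic contrasting period: 5 + 5 = 10 bars.
10 (basic form) + 3 (link) + 2 (introduction) + 3 (extra statement) = 18.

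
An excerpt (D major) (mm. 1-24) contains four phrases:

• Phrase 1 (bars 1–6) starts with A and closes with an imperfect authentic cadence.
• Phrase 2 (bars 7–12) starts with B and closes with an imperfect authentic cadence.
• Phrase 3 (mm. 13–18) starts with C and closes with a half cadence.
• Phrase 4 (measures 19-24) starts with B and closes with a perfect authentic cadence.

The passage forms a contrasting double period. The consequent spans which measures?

In a double period the four phrases pair into a large antecedent (phrases 1–2, ending imperfect authentic cadence) and a large consequent (phrases 3–4, ending perfect authentic cadence). The consequent spans bars 13–24.

measures 13–24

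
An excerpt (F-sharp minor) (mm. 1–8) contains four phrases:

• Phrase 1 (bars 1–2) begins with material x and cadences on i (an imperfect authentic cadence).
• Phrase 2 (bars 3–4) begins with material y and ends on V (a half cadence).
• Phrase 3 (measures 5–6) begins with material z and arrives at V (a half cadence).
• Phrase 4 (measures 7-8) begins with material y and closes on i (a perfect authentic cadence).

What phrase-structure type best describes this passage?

contrasting double period

Four phrases in two halves: the first half (bars 1–4) ends with a half cadence, the second (mm. 5-8) with a perfect authentic cadence — a large antecedent–consequent pair, i.e. a double period.
Phrase 3 begins with different material from phrase 1, making it contrasting.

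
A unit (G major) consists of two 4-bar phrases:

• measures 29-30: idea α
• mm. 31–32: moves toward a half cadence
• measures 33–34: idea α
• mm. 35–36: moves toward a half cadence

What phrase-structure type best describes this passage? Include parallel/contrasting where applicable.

repeated phrase

Both phrases have the same opening (α) and the same cadence (half cadence): the second is a restatement, not a consequent, so this is a repeated phrase rather than a period.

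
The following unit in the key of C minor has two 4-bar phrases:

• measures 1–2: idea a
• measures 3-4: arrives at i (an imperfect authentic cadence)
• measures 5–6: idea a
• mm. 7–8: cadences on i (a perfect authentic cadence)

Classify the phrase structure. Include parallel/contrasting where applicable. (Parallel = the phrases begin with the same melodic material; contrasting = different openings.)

Phrase 1 ends with an imperfect authentic cadence (weaker) and phrase 2 with a perfect authentic cadence (stronger): antecedent + consequent = a period.
The two phrases open with the same material (a / a), so the period is parallel.

parallel period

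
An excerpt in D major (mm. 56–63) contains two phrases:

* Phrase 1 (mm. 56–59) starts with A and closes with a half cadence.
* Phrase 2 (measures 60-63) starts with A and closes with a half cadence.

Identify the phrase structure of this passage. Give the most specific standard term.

repeated phrase

Both phrases have the same opening (A) and the same cadence (half cadence): the second is a restatement, not a consequent, so this is a repeated phrase rather than a period.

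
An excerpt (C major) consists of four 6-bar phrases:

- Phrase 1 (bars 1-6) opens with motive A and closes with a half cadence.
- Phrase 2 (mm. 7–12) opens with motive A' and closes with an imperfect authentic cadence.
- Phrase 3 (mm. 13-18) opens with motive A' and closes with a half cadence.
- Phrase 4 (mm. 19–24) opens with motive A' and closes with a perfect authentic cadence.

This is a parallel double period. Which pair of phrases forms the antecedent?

phrases 1 and 2

In a double period the first pair of phrases (ending imperfect authentic cadence) is the large antecedent and the second pair (ending perfect authentic cadence) is the large consequent; the antecedent is phrases 1 and 2.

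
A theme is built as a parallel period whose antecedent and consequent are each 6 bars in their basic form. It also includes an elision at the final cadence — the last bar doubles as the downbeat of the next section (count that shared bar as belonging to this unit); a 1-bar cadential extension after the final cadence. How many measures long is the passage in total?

13 measures

Basic parallel period: 6 + 6 = 12 bars.
12 (basic form) + 1 (cadential extension) = 13.
The elision shares a bar with the next section but does not change this unit's count.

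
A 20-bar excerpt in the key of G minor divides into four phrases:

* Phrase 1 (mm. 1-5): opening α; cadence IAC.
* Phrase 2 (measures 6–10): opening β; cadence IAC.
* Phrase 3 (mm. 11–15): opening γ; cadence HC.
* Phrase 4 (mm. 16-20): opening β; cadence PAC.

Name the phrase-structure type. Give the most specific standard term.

Four phrases in two halves: the first half (mm. 1–10) ends with an imperfect authentic cadence, the second (measures 11–20) with a perfect authentic cadence — a large antecedent–consequent pair, i.e. a double period.
Phrase 3 begins with different material from phrase 1, making it contrasting.

contrasting double period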